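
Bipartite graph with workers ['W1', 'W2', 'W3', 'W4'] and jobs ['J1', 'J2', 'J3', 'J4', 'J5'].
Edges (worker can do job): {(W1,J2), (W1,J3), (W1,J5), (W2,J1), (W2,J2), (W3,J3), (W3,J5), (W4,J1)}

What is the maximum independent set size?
Maximum independent set = 5

By König's theorem:
- Min vertex cover = Max matching = 4
- Max independent set = Total vertices - Min vertex cover
- Max independent set = 9 - 4 = 5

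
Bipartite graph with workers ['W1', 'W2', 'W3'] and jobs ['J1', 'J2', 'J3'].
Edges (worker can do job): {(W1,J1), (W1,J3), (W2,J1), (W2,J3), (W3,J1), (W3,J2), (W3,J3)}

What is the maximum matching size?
Maximum matching size = 3

Maximum matching: {(W1,J1), (W2,J3), (W3,J2)}
Size: 3

This assigns 3 workers to 3 distinct jobs.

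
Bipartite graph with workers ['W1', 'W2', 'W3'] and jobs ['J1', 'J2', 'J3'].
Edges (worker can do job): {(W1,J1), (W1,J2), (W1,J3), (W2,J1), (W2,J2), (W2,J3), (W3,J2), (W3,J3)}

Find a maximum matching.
Matching: {(W1,J2), (W2,J1), (W3,J3)}

Maximum matching (size 3):
  W1 → J2
  W2 → J1
  W3 → J3

Each worker is assigned to at most one job, and each job to at most one worker.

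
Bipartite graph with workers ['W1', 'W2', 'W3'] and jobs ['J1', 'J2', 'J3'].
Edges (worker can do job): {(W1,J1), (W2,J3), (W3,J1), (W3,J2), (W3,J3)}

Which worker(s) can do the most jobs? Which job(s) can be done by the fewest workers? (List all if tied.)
Most versatile: W3 (3 jobs); Least covered: J2 (1 workers)

Worker degrees (jobs they can do): W1:1, W2:1, W3:3
Job degrees (workers who can do it): J1:2, J2:1, J3:2

Maximum worker degree is 3, achieved by: W3
Minimum job degree is 1, achieved by: J2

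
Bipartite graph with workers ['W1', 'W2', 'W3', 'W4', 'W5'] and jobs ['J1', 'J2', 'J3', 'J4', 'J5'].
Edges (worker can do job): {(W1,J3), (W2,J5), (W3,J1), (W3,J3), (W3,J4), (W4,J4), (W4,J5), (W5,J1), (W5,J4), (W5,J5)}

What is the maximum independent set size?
Maximum independent set = 6

By König's theorem:
- Min vertex cover = Max matching = 4
- Max independent set = Total vertices - Min vertex cover
- Max independent set = 10 - 4 = 6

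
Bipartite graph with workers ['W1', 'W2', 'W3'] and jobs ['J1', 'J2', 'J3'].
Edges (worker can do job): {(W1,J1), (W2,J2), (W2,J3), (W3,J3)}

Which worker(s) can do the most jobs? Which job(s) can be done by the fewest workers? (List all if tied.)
Most versatile: W2 (2 jobs); Least covered: J1, J2 (1 workers)

Worker degrees (jobs they can do): W1:1, W2:2, W3:1
Job degrees (workers who can do it): J1:1, J2:1, J3:2

Maximum worker degree is 2, achieved by: W2
Minimum job degree is 1, achieved by: J1, J2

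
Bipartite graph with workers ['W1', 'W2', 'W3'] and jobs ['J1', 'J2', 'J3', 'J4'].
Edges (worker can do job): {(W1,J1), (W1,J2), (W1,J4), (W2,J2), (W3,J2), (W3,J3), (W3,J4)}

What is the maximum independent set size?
Maximum independent set = 4

By König's theorem:
- Min vertex cover = Max matching = 3
- Max independent set = Total vertices - Min vertex cover
- Max independent set = 7 - 3 = 4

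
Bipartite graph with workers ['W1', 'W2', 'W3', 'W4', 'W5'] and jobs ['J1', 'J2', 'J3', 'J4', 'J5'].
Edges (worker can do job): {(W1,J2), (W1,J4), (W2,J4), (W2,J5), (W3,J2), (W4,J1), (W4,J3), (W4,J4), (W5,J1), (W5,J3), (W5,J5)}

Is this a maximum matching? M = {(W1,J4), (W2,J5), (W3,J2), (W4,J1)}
No, size 4 is not maximum

Proposed matching has size 4.
Maximum matching size for this graph: 5.

This is NOT maximum - can be improved to size 5.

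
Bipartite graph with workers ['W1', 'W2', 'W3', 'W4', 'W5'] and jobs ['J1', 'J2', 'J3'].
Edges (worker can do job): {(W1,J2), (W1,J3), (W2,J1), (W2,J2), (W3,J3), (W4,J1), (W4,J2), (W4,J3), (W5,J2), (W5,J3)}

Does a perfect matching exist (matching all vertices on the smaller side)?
Yes, perfect matching exists (size 3)

Perfect matching: {(W3,J3), (W4,J1), (W5,J2)}
All 3 vertices on the smaller side are matched.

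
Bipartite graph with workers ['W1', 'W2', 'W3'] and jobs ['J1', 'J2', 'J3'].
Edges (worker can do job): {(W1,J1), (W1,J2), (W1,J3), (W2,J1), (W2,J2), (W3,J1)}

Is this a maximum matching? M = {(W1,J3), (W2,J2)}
No, size 2 is not maximum

Proposed matching has size 2.
Maximum matching size for this graph: 3.

This is NOT maximum - can be improved to size 3.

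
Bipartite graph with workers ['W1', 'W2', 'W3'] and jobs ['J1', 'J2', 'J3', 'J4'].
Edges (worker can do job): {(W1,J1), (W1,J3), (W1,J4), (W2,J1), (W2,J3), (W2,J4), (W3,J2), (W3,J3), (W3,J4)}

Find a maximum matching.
Matching: {(W1,J4), (W2,J1), (W3,J3)}

Maximum matching (size 3):
  W1 → J4
  W2 → J1
  W3 → J3

Each worker is assigned to at most one job, and each job to at most one worker.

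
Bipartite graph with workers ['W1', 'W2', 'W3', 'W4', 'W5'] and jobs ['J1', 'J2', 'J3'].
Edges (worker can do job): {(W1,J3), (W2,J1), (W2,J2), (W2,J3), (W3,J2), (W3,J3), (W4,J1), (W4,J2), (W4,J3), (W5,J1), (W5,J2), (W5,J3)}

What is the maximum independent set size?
Maximum independent set = 5

By König's theorem:
- Min vertex cover = Max matching = 3
- Max independent set = Total vertices - Min vertex cover
- Max independent set = 8 - 3 = 5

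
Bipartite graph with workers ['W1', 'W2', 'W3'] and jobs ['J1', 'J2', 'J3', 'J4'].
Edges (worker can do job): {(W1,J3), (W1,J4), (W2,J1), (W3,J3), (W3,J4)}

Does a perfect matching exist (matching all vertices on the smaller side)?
Yes, perfect matching exists (size 3)

Perfect matching: {(W1,J4), (W2,J1), (W3,J3)}
All 3 vertices on the smaller side are matched.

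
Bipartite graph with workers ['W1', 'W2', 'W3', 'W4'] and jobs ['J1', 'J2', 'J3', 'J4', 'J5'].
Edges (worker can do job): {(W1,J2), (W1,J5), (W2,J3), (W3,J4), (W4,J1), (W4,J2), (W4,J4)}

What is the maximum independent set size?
Maximum independent set = 5

By König's theorem:
- Min vertex cover = Max matching = 4
- Max independent set = Total vertices - Min vertex cover
- Max independent set = 9 - 4 = 5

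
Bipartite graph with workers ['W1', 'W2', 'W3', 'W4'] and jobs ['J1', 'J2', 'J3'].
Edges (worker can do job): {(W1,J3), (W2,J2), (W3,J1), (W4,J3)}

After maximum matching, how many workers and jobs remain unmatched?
Unmatched: 1 workers, 0 jobs

Maximum matching size: 3
Workers: 4 total, 3 matched, 1 unmatched
Jobs: 3 total, 3 matched, 0 unmatched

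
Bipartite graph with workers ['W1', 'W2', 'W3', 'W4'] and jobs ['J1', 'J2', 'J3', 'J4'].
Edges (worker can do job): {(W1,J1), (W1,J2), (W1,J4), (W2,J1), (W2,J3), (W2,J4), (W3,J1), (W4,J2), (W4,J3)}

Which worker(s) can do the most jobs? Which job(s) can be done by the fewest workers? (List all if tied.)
Most versatile: W1, W2 (3 jobs); Least covered: J2, J3, J4 (2 workers)

Worker degrees (jobs they can do): W1:3, W2:3, W3:1, W4:2
Job degrees (workers who can do it): J1:3, J2:2, J3:2, J4:2

Maximum worker degree is 3, achieved by: W1, W2
Minimum job degree is 2, achieved by: J2, J3, J4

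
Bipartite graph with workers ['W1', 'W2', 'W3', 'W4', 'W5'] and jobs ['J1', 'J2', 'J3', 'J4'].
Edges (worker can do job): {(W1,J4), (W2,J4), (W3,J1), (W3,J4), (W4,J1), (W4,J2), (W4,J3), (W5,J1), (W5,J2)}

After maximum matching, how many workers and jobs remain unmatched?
Unmatched: 1 workers, 0 jobs

Maximum matching size: 4
Workers: 5 total, 4 matched, 1 unmatched
Jobs: 4 total, 4 matched, 0 unmatched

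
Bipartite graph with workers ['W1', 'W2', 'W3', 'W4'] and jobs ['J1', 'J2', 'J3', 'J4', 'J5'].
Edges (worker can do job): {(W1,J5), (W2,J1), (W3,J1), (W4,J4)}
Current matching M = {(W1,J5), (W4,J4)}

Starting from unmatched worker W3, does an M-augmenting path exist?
Yes: W3 → J1

An M-augmenting path alternates non-matching / matching edges, starting and ending at unmatched vertices.
Path: W3 → J1
(J1 is unmatched in M, so the path is augmenting.)
Flipping edges along this path would increase |M| from 2 to 3.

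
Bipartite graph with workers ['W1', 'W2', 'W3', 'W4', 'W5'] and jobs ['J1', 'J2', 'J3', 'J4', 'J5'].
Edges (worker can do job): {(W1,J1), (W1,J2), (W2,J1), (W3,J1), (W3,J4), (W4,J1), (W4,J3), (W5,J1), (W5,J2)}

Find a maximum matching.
Matching: {(W1,J2), (W3,J4), (W4,J3), (W5,J1)}

Maximum matching (size 4):
  W1 → J2
  W3 → J4
  W4 → J3
  W5 → J1

Each worker is assigned to at most one job, and each job to at most one worker.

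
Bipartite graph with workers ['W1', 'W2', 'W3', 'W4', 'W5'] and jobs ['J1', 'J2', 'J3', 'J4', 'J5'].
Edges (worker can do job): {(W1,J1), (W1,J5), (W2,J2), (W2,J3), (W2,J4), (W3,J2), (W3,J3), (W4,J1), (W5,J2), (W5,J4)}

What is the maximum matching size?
Maximum matching size = 5

Maximum matching: {(W1,J5), (W2,J3), (W3,J2), (W4,J1), (W5,J4)}
Size: 5

This assigns 5 workers to 5 distinct jobs.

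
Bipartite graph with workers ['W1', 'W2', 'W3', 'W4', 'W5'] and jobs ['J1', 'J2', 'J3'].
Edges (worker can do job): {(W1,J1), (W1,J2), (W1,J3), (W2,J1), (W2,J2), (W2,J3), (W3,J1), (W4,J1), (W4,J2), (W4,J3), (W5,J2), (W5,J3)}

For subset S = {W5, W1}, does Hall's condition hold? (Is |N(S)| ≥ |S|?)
Yes: |N(S)| = 3, |S| = 2

Subset S = {W5, W1}
Neighbors N(S) = {J1, J2, J3}

|N(S)| = 3, |S| = 2
Hall's condition: |N(S)| ≥ |S| is satisfied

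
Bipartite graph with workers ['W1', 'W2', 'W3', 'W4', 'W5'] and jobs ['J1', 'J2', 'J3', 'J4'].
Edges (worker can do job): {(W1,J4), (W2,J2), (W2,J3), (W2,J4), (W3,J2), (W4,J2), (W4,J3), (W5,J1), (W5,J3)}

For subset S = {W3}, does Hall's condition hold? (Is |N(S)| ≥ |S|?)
Yes: |N(S)| = 1, |S| = 1

Subset S = {W3}
Neighbors N(S) = {J2}

|N(S)| = 1, |S| = 1
Hall's condition: |N(S)| ≥ |S| is satisfied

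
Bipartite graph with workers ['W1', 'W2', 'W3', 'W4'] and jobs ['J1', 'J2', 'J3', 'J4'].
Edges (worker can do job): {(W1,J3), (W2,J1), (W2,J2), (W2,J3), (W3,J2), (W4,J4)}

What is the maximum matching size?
Maximum matching size = 4

Maximum matching: {(W1,J3), (W2,J1), (W3,J2), (W4,J4)}
Size: 4

This assigns 4 workers to 4 distinct jobs.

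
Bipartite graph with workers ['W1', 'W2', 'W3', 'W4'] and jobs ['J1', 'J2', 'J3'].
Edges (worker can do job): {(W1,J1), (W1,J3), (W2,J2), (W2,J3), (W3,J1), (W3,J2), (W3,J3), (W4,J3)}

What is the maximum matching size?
Maximum matching size = 3

Maximum matching: {(W1,J1), (W3,J2), (W4,J3)}
Size: 3

This assigns 3 workers to 3 distinct jobs.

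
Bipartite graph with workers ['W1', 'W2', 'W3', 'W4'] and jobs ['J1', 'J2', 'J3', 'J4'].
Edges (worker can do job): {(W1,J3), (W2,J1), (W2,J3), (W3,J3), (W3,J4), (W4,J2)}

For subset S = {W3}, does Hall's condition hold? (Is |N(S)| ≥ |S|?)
Yes: |N(S)| = 2, |S| = 1

Subset S = {W3}
Neighbors N(S) = {J3, J4}

|N(S)| = 2, |S| = 1
Hall's condition: |N(S)| ≥ |S| is satisfied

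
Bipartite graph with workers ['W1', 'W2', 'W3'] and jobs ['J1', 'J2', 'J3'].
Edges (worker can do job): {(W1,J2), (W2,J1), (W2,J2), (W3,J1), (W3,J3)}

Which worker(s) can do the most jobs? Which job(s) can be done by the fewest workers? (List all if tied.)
Most versatile: W2, W3 (2 jobs); Least covered: J3 (1 workers)

Worker degrees (jobs they can do): W1:1, W2:2, W3:2
Job degrees (workers who can do it): J1:2, J2:2, J3:1

Maximum worker degree is 2, achieved by: W2, W3
Minimum job degree is 1, achieved by: J3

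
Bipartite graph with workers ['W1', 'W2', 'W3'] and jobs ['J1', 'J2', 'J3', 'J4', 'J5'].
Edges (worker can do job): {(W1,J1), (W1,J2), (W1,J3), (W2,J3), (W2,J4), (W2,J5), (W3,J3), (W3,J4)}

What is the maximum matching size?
Maximum matching size = 3

Maximum matching: {(W1,J1), (W2,J5), (W3,J4)}
Size: 3

This assigns 3 workers to 3 distinct jobs.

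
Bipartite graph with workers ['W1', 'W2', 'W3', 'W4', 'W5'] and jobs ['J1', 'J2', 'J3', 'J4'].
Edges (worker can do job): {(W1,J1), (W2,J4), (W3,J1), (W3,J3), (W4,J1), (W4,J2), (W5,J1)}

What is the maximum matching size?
Maximum matching size = 4

Maximum matching: {(W2,J4), (W3,J3), (W4,J2), (W5,J1)}
Size: 4

This assigns 4 workers to 4 distinct jobs.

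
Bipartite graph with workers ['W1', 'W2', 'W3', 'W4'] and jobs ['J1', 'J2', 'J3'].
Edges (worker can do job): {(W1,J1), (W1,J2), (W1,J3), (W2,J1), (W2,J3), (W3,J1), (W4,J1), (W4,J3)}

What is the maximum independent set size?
Maximum independent set = 4

By König's theorem:
- Min vertex cover = Max matching = 3
- Max independent set = Total vertices - Min vertex cover
- Max independent set = 7 - 3 = 4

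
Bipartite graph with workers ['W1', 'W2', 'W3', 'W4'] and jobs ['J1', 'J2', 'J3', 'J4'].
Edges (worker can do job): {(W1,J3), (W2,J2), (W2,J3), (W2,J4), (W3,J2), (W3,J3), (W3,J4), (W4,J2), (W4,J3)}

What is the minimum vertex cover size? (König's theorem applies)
Minimum vertex cover size = 3

By König's theorem: in bipartite graphs,
min vertex cover = max matching = 3

Maximum matching has size 3, so minimum vertex cover also has size 3.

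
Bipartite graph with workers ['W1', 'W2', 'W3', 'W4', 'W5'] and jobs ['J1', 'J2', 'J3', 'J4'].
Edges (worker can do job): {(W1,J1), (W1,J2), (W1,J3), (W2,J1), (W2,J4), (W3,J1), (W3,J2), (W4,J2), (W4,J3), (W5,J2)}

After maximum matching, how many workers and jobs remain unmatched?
Unmatched: 1 workers, 0 jobs

Maximum matching size: 4
Workers: 5 total, 4 matched, 1 unmatched
Jobs: 4 total, 4 matched, 0 unmatched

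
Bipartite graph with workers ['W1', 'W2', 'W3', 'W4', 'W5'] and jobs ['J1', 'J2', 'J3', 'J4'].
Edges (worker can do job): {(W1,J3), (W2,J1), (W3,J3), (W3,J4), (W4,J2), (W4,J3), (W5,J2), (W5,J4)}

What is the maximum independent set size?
Maximum independent set = 5

By König's theorem:
- Min vertex cover = Max matching = 4
- Max independent set = Total vertices - Min vertex cover
- Max independent set = 9 - 4 = 5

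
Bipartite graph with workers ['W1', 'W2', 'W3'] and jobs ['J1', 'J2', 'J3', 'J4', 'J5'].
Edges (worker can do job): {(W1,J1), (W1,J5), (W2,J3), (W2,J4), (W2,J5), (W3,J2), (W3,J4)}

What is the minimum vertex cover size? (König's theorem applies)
Minimum vertex cover size = 3

By König's theorem: in bipartite graphs,
min vertex cover = max matching = 3

Maximum matching has size 3, so minimum vertex cover also has size 3.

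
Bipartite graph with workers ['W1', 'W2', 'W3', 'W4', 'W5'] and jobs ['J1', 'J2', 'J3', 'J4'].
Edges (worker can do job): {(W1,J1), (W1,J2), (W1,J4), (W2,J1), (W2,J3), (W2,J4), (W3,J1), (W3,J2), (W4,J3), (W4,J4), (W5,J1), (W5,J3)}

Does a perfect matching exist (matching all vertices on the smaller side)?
Yes, perfect matching exists (size 4)

Perfect matching: {(W1,J2), (W3,J1), (W4,J4), (W5,J3)}
All 4 vertices on the smaller side are matched.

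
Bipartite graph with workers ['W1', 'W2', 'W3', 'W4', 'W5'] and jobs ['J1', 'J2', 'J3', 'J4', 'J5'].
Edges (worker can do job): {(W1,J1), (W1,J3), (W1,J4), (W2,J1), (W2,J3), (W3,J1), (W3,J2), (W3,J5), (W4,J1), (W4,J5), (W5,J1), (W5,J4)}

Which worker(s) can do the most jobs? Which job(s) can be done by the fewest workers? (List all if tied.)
Most versatile: W1, W3 (3 jobs); Least covered: J2 (1 workers)

Worker degrees (jobs they can do): W1:3, W2:2, W3:3, W4:2, W5:2
Job degrees (workers who can do it): J1:5, J2:1, J3:2, J4:2, J5:2

Maximum worker degree is 3, achieved by: W1, W3
Minimum job degree is 1, achieved by: J2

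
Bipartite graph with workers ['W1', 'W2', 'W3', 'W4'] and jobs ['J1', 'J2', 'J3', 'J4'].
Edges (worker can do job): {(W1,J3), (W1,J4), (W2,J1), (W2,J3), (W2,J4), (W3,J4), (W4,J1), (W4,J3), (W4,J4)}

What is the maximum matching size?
Maximum matching size = 3

Maximum matching: {(W1,J3), (W2,J1), (W4,J4)}
Size: 3

This assigns 3 workers to 3 distinct jobs.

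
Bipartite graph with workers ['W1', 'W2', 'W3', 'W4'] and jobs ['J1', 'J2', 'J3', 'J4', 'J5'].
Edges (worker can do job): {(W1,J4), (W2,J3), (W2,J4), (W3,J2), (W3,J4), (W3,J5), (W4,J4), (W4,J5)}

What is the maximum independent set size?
Maximum independent set = 5

By König's theorem:
- Min vertex cover = Max matching = 4
- Max independent set = Total vertices - Min vertex cover
- Max independent set = 9 - 4 = 5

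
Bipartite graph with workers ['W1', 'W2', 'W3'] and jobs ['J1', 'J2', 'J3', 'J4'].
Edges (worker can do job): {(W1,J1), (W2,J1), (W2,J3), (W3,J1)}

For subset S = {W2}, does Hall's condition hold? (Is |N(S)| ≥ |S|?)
Yes: |N(S)| = 2, |S| = 1

Subset S = {W2}
Neighbors N(S) = {J1, J3}

|N(S)| = 2, |S| = 1
Hall's condition: |N(S)| ≥ |S| is satisfied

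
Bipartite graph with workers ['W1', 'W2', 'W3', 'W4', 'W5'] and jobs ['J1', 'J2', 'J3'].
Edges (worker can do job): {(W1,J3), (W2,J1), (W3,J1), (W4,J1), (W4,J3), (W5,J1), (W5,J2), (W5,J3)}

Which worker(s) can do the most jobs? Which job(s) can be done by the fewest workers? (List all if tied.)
Most versatile: W5 (3 jobs); Least covered: J2 (1 workers)

Worker degrees (jobs they can do): W1:1, W2:1, W3:1, W4:2, W5:3
Job degrees (workers who can do it): J1:4, J2:1, J3:3

Maximum worker degree is 3, achieved by: W5
Minimum job degree is 1, achieved by: J2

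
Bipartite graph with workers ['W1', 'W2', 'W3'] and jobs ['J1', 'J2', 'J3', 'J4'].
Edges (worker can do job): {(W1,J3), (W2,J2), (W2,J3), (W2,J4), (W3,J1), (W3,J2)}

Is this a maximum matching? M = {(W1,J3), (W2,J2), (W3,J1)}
Yes, size 3 is maximum

Proposed matching has size 3.
Maximum matching size for this graph: 3.

This is a maximum matching.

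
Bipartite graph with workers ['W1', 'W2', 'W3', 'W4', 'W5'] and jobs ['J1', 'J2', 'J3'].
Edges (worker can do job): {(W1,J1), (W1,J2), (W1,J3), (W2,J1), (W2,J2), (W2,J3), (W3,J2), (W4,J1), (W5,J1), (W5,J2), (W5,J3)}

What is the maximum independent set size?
Maximum independent set = 5

By König's theorem:
- Min vertex cover = Max matching = 3
- Max independent set = Total vertices - Min vertex cover
- Max independent set = 8 - 3 = 5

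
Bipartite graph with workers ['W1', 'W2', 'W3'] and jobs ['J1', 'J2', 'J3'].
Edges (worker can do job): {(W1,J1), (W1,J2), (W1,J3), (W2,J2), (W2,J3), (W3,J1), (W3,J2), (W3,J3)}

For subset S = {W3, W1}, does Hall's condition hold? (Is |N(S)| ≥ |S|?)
Yes: |N(S)| = 3, |S| = 2

Subset S = {W3, W1}
Neighbors N(S) = {J1, J2, J3}

|N(S)| = 3, |S| = 2
Hall's condition: |N(S)| ≥ |S| is satisfied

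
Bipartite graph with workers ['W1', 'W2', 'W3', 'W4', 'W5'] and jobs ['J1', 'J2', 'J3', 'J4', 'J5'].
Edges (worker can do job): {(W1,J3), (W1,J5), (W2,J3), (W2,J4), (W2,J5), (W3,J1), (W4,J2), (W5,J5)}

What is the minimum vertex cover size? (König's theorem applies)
Minimum vertex cover size = 5

By König's theorem: in bipartite graphs,
min vertex cover = max matching = 5

Maximum matching has size 5, so minimum vertex cover also has size 5.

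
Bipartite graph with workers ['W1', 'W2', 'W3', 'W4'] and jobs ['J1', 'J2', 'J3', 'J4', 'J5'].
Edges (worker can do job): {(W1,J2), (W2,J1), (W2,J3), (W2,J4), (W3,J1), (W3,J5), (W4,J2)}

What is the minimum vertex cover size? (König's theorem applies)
Minimum vertex cover size = 3

By König's theorem: in bipartite graphs,
min vertex cover = max matching = 3

Maximum matching has size 3, so minimum vertex cover also has size 3.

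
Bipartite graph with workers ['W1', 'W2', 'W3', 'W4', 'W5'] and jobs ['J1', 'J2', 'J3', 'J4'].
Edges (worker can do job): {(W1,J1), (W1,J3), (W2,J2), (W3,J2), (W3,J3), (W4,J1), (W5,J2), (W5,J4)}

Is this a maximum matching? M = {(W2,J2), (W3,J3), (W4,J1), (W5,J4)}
Yes, size 4 is maximum

Proposed matching has size 4.
Maximum matching size for this graph: 4.

This is a maximum matching.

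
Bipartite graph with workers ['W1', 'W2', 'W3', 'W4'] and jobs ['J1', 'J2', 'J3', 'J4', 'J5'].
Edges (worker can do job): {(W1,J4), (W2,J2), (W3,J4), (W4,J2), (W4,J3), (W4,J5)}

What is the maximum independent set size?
Maximum independent set = 6

By König's theorem:
- Min vertex cover = Max matching = 3
- Max independent set = Total vertices - Min vertex cover
- Max independent set = 9 - 3 = 6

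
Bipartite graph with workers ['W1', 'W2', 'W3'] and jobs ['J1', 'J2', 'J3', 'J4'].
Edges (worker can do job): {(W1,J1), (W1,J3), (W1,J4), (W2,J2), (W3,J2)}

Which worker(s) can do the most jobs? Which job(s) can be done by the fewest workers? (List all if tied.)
Most versatile: W1 (3 jobs); Least covered: J1, J3, J4 (1 workers)

Worker degrees (jobs they can do): W1:3, W2:1, W3:1
Job degrees (workers who can do it): J1:1, J2:2, J3:1, J4:1

Maximum worker degree is 3, achieved by: W1
Minimum job degree is 1, achieved by: J1, J3, J4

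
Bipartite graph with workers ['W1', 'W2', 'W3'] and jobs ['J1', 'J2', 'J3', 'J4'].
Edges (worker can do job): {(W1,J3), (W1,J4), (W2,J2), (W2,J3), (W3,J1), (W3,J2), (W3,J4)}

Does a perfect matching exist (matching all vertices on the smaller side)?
Yes, perfect matching exists (size 3)

Perfect matching: {(W1,J4), (W2,J2), (W3,J1)}
All 3 vertices on the smaller side are matched.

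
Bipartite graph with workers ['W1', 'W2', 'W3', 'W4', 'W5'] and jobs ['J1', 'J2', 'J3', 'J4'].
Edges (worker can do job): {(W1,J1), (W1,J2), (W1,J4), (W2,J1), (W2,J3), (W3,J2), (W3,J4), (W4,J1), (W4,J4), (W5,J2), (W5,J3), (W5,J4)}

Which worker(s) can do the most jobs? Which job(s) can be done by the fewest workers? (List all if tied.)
Most versatile: W1, W5 (3 jobs); Least covered: J3 (2 workers)

Worker degrees (jobs they can do): W1:3, W2:2, W3:2, W4:2, W5:3
Job degrees (workers who can do it): J1:3, J2:3, J3:2, J4:4

Maximum worker degree is 3, achieved by: W1, W5
Minimum job degree is 2, achieved by: J3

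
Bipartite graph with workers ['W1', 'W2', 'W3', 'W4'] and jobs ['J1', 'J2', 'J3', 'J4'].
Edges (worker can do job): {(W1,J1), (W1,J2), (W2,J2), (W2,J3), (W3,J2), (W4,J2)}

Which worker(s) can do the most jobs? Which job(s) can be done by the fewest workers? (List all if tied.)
Most versatile: W1, W2 (2 jobs); Least covered: J4 (0 workers)

Worker degrees (jobs they can do): W1:2, W2:2, W3:1, W4:1
Job degrees (workers who can do it): J1:1, J2:4, J3:1, J4:0

Maximum worker degree is 2, achieved by: W1, W2
Minimum job degree is 0, achieved by: J4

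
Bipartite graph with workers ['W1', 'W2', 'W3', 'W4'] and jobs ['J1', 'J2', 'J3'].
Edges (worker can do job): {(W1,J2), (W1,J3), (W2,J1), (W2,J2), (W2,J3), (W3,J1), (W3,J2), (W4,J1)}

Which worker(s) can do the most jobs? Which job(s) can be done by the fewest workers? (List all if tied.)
Most versatile: W2 (3 jobs); Least covered: J3 (2 workers)

Worker degrees (jobs they can do): W1:2, W2:3, W3:2, W4:1
Job degrees (workers who can do it): J1:3, J2:3, J3:2

Maximum worker degree is 3, achieved by: W2
Minimum job degree is 2, achieved by: J3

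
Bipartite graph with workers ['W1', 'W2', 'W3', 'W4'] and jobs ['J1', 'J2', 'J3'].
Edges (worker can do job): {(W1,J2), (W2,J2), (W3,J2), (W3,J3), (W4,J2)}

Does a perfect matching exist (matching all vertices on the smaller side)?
No, maximum matching has size 2 < 3

Maximum matching has size 2, need 3 for perfect matching.
Unmatched workers: ['W1', 'W2']
Unmatched jobs: ['J1']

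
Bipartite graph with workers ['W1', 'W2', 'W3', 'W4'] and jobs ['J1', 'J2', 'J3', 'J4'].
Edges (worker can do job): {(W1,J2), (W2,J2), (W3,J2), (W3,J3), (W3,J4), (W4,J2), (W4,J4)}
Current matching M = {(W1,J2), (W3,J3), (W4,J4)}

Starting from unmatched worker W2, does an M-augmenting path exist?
No augmenting path from W2

Alternating search from W2 reaches jobs: {J2}.
Every reachable job is already matched in M, and following those matched edges back to workers exposes no further unvisited jobs.
No M-augmenting path from W2 exists.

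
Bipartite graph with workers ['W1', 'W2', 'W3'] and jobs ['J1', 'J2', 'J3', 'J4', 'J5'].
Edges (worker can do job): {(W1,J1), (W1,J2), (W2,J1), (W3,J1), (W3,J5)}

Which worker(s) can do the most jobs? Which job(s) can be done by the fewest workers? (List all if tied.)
Most versatile: W1, W3 (2 jobs); Least covered: J3, J4 (0 workers)

Worker degrees (jobs they can do): W1:2, W2:1, W3:2
Job degrees (workers who can do it): J1:3, J2:1, J3:0, J4:0, J5:1

Maximum worker degree is 2, achieved by: W1, W3
Minimum job degree is 0, achieved by: J3, J4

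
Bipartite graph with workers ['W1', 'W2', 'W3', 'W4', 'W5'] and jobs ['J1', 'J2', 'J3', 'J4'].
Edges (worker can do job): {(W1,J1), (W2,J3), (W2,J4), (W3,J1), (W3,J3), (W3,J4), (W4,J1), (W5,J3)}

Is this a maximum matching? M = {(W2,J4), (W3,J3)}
No, size 2 is not maximum

Proposed matching has size 2.
Maximum matching size for this graph: 3.

This is NOT maximum - can be improved to size 3.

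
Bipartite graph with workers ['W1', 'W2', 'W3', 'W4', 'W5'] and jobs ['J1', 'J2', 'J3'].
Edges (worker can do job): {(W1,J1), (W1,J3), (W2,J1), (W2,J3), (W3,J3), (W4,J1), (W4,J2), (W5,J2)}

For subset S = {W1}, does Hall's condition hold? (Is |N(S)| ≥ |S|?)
Yes: |N(S)| = 2, |S| = 1

Subset S = {W1}
Neighbors N(S) = {J1, J3}

|N(S)| = 2, |S| = 1
Hall's condition: |N(S)| ≥ |S| is satisfied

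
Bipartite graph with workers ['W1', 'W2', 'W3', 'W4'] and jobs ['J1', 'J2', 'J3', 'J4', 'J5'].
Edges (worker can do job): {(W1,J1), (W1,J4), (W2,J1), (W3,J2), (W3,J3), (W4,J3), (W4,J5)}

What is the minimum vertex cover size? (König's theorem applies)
Minimum vertex cover size = 4

By König's theorem: in bipartite graphs,
min vertex cover = max matching = 4

Maximum matching has size 4, so minimum vertex cover also has size 4.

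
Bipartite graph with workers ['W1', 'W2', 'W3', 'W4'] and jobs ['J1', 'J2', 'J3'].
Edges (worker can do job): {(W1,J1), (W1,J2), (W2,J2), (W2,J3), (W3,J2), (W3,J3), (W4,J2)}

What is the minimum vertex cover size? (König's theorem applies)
Minimum vertex cover size = 3

By König's theorem: in bipartite graphs,
min vertex cover = max matching = 3

Maximum matching has size 3, so minimum vertex cover also has size 3.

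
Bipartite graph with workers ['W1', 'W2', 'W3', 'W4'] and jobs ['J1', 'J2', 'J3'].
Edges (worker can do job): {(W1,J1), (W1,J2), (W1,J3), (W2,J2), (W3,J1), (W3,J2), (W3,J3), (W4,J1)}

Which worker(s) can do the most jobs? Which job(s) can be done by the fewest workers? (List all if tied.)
Most versatile: W1, W3 (3 jobs); Least covered: J3 (2 workers)

Worker degrees (jobs they can do): W1:3, W2:1, W3:3, W4:1
Job degrees (workers who can do it): J1:3, J2:3, J3:2

Maximum worker degree is 3, achieved by: W1, W3
Minimum job degree is 2, achieved by: J3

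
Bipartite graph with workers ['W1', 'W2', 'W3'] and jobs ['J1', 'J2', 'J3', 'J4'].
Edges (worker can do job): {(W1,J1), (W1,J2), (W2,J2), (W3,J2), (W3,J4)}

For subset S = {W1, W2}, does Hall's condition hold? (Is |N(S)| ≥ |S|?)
Yes: |N(S)| = 2, |S| = 2

Subset S = {W1, W2}
Neighbors N(S) = {J1, J2}

|N(S)| = 2, |S| = 2
Hall's condition: |N(S)| ≥ |S| is satisfied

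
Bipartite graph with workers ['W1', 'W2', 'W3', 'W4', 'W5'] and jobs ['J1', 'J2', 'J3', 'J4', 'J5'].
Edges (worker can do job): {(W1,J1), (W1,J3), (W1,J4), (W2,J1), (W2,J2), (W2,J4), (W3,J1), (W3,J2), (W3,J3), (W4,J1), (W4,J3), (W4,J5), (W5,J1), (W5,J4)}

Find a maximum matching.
Matching: {(W1,J3), (W2,J2), (W3,J1), (W4,J5), (W5,J4)}

Maximum matching (size 5):
  W1 → J3
  W2 → J2
  W3 → J1
  W4 → J5
  W5 → J4

Each worker is assigned to at most one job, and each job to at most one worker.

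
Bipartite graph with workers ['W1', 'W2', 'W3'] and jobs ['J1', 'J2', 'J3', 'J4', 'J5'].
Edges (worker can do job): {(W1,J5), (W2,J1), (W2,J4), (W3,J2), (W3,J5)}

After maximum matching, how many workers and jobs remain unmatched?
Unmatched: 0 workers, 2 jobs

Maximum matching size: 3
Workers: 3 total, 3 matched, 0 unmatched
Jobs: 5 total, 3 matched, 2 unmatched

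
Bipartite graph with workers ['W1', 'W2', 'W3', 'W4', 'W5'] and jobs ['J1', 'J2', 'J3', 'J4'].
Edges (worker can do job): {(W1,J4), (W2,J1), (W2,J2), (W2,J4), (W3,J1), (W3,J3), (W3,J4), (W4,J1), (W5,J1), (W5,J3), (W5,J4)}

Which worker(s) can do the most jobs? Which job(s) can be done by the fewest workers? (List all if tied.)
Most versatile: W2, W3, W5 (3 jobs); Least covered: J2 (1 workers)

Worker degrees (jobs they can do): W1:1, W2:3, W3:3, W4:1, W5:3
Job degrees (workers who can do it): J1:4, J2:1, J3:2, J4:4

Maximum worker degree is 3, achieved by: W2, W3, W5
Minimum job degree is 1, achieved by: J2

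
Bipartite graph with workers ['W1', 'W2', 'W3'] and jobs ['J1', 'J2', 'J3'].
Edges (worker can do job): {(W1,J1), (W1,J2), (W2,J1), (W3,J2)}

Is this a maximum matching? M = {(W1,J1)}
No, size 1 is not maximum

Proposed matching has size 1.
Maximum matching size for this graph: 2.

This is NOT maximum - can be improved to size 2.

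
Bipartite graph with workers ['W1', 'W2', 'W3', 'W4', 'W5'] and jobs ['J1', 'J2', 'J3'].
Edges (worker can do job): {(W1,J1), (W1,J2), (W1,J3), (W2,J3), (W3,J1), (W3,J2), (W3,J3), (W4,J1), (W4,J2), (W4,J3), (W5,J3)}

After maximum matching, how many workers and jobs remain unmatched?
Unmatched: 2 workers, 0 jobs

Maximum matching size: 3
Workers: 5 total, 3 matched, 2 unmatched
Jobs: 3 total, 3 matched, 0 unmatched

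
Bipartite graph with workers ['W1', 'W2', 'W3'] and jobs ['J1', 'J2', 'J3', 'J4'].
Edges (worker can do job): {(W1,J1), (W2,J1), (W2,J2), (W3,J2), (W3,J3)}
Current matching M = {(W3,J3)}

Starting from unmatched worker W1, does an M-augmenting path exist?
Yes: W1 → J1

An M-augmenting path alternates non-matching / matching edges, starting and ending at unmatched vertices.
Path: W1 → J1
(J1 is unmatched in M, so the path is augmenting.)
Flipping edges along this path would increase |M| from 1 to 2.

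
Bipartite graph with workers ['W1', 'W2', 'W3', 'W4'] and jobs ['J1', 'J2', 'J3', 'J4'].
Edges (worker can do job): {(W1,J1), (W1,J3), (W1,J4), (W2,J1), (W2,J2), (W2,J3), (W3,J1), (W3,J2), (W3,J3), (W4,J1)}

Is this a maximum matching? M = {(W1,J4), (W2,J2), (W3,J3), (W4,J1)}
Yes, size 4 is maximum

Proposed matching has size 4.
Maximum matching size for this graph: 4.

This is a maximum matching.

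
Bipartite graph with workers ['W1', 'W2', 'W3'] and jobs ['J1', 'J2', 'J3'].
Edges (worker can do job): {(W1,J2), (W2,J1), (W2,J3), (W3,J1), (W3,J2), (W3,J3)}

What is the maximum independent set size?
Maximum independent set = 3

By König's theorem:
- Min vertex cover = Max matching = 3
- Max independent set = Total vertices - Min vertex cover
- Max independent set = 6 - 3 = 3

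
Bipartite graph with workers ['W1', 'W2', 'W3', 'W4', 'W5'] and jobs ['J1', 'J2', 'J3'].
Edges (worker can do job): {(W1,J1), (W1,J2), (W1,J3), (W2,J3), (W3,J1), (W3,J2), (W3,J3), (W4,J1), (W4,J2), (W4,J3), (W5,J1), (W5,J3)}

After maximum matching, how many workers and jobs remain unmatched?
Unmatched: 2 workers, 0 jobs

Maximum matching size: 3
Workers: 5 total, 3 matched, 2 unmatched
Jobs: 3 total, 3 matched, 0 unmatched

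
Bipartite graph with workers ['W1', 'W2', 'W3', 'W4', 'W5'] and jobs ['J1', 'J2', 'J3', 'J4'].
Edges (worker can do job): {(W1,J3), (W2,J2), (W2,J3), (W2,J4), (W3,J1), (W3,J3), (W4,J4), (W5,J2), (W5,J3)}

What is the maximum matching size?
Maximum matching size = 4

Maximum matching: {(W1,J3), (W3,J1), (W4,J4), (W5,J2)}
Size: 4

This assigns 4 workers to 4 distinct jobs.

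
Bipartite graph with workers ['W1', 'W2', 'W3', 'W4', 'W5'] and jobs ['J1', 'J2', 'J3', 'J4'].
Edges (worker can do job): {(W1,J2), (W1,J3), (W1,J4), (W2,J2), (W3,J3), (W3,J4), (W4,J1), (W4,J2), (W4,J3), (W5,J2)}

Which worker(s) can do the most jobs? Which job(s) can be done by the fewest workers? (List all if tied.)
Most versatile: W1, W4 (3 jobs); Least covered: J1 (1 workers)

Worker degrees (jobs they can do): W1:3, W2:1, W3:2, W4:3, W5:1
Job degrees (workers who can do it): J1:1, J2:4, J3:3, J4:2

Maximum worker degree is 3, achieved by: W1, W4
Minimum job degree is 1, achieved by: J1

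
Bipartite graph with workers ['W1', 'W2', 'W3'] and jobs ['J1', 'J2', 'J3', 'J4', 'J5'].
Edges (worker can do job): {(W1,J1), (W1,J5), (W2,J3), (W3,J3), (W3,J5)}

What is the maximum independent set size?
Maximum independent set = 5

By König's theorem:
- Min vertex cover = Max matching = 3
- Max independent set = Total vertices - Min vertex cover
- Max independent set = 8 - 3 = 5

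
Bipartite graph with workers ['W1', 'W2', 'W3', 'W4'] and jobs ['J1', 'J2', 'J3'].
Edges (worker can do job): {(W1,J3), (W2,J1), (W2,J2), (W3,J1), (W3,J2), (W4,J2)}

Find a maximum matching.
Matching: {(W1,J3), (W3,J1), (W4,J2)}

Maximum matching (size 3):
  W1 → J3
  W3 → J1
  W4 → J2

Each worker is assigned to at most one job, and each job to at most one worker.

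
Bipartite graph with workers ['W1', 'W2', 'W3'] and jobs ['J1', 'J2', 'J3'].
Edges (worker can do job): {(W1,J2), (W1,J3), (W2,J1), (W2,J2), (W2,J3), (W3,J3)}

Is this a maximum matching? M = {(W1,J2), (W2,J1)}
No, size 2 is not maximum

Proposed matching has size 2.
Maximum matching size for this graph: 3.

This is NOT maximum - can be improved to size 3.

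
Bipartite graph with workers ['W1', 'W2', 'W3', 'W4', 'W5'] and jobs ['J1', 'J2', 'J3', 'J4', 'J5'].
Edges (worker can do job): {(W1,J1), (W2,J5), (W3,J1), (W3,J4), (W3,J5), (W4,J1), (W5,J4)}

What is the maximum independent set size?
Maximum independent set = 7

By König's theorem:
- Min vertex cover = Max matching = 3
- Max independent set = Total vertices - Min vertex cover
- Max independent set = 10 - 3 = 7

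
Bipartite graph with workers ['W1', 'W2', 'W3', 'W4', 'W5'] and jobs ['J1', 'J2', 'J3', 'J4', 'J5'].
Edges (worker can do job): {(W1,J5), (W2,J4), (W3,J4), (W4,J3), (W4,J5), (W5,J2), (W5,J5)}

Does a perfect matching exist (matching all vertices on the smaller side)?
No, maximum matching has size 4 < 5

Maximum matching has size 4, need 5 for perfect matching.
Unmatched workers: ['W2']
Unmatched jobs: ['J1']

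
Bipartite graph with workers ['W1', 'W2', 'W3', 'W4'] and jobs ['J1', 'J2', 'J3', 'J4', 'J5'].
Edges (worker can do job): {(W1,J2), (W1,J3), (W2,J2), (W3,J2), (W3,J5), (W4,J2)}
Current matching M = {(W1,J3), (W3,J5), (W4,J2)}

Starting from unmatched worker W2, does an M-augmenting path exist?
No augmenting path from W2

Alternating search from W2 reaches jobs: {J2}.
Every reachable job is already matched in M, and following those matched edges back to workers exposes no further unvisited jobs.
No M-augmenting path from W2 exists.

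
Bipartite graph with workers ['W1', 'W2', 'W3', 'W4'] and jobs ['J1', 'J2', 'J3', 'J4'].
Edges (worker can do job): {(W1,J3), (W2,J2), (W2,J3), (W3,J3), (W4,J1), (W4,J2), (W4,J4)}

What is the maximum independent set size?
Maximum independent set = 5

By König's theorem:
- Min vertex cover = Max matching = 3
- Max independent set = Total vertices - Min vertex cover
- Max independent set = 8 - 3 = 5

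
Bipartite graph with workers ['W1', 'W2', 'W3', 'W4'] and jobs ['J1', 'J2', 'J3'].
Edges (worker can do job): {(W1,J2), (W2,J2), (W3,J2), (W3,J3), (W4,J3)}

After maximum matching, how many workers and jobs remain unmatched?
Unmatched: 2 workers, 1 jobs

Maximum matching size: 2
Workers: 4 total, 2 matched, 2 unmatched
Jobs: 3 total, 2 matched, 1 unmatched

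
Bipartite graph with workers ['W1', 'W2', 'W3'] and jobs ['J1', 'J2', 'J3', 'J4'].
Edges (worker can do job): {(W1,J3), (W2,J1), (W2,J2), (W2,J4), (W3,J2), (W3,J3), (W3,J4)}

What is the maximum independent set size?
Maximum independent set = 4

By König's theorem:
- Min vertex cover = Max matching = 3
- Max independent set = Total vertices - Min vertex cover
- Max independent set = 7 - 3 = 4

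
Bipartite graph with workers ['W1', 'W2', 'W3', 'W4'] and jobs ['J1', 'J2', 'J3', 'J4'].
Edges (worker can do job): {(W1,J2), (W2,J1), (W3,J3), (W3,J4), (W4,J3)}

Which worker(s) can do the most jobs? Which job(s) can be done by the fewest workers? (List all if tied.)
Most versatile: W3 (2 jobs); Least covered: J1, J2, J4 (1 workers)

Worker degrees (jobs they can do): W1:1, W2:1, W3:2, W4:1
Job degrees (workers who can do it): J1:1, J2:1, J3:2, J4:1

Maximum worker degree is 2, achieved by: W3
Minimum job degree is 1, achieved by: J1, J2, J4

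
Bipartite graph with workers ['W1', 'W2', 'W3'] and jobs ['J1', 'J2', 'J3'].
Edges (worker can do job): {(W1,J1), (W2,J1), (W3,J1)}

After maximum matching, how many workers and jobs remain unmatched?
Unmatched: 2 workers, 2 jobs

Maximum matching size: 1
Workers: 3 total, 1 matched, 2 unmatched
Jobs: 3 total, 1 matched, 2 unmatched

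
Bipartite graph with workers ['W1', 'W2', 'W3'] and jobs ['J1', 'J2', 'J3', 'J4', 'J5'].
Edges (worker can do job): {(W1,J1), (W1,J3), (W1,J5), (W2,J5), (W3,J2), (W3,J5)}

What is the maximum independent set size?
Maximum independent set = 5

By König's theorem:
- Min vertex cover = Max matching = 3
- Max independent set = Total vertices - Min vertex cover
- Max independent set = 8 - 3 = 5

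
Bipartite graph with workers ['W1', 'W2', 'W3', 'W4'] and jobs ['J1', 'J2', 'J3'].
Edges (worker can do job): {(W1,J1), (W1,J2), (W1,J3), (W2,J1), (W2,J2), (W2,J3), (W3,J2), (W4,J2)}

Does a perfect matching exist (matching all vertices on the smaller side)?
Yes, perfect matching exists (size 3)

Perfect matching: {(W1,J3), (W2,J1), (W4,J2)}
All 3 vertices on the smaller side are matched.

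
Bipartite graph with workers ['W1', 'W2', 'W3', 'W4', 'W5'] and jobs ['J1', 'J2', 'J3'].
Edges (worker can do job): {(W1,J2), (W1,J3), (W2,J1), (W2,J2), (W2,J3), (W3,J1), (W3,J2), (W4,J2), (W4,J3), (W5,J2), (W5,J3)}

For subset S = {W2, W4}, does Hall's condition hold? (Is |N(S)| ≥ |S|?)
Yes: |N(S)| = 3, |S| = 2

Subset S = {W2, W4}
Neighbors N(S) = {J1, J2, J3}

|N(S)| = 3, |S| = 2
Hall's condition: |N(S)| ≥ |S| is satisfied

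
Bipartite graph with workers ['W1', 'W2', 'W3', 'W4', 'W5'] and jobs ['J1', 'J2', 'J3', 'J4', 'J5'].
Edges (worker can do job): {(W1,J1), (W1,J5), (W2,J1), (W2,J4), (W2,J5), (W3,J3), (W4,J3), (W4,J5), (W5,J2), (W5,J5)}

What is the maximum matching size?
Maximum matching size = 5

Maximum matching: {(W1,J1), (W2,J4), (W3,J3), (W4,J5), (W5,J2)}
Size: 5

This assigns 5 workers to 5 distinct jobs.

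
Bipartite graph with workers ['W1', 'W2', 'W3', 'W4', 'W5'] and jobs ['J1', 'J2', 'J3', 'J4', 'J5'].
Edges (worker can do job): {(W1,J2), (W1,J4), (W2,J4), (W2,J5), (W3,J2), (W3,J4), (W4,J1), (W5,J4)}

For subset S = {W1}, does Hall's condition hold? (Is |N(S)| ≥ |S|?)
Yes: |N(S)| = 2, |S| = 1

Subset S = {W1}
Neighbors N(S) = {J2, J4}

|N(S)| = 2, |S| = 1
Hall's condition: |N(S)| ≥ |S| is satisfied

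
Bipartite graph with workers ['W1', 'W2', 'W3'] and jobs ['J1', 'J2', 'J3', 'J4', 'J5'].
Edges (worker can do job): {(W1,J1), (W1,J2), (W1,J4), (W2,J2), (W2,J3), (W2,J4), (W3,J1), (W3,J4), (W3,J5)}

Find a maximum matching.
Matching: {(W1,J1), (W2,J3), (W3,J4)}

Maximum matching (size 3):
  W1 → J1
  W2 → J3
  W3 → J4

Each worker is assigned to at most one job, and each job to at most one worker.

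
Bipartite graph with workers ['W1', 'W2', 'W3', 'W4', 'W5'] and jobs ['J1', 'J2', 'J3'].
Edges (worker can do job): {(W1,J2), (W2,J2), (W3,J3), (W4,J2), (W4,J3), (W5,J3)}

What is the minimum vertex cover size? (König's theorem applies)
Minimum vertex cover size = 2

By König's theorem: in bipartite graphs,
min vertex cover = max matching = 2

Maximum matching has size 2, so minimum vertex cover also has size 2.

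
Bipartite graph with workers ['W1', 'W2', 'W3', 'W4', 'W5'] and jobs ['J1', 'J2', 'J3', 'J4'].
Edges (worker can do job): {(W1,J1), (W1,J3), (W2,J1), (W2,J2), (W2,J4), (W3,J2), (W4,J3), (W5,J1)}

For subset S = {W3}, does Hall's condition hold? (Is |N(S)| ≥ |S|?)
Yes: |N(S)| = 1, |S| = 1

Subset S = {W3}
Neighbors N(S) = {J2}

|N(S)| = 1, |S| = 1
Hall's condition: |N(S)| ≥ |S| is satisfied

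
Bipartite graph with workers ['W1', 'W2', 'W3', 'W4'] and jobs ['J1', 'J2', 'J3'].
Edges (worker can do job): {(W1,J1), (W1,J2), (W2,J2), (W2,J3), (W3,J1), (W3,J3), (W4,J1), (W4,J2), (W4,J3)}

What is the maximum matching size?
Maximum matching size = 3

Maximum matching: {(W1,J2), (W3,J3), (W4,J1)}
Size: 3

This assigns 3 workers to 3 distinct jobs.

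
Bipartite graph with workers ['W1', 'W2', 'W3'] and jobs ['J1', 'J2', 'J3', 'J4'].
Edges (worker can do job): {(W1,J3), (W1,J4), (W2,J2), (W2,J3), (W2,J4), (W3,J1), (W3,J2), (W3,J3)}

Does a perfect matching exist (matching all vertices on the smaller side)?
Yes, perfect matching exists (size 3)

Perfect matching: {(W1,J3), (W2,J4), (W3,J2)}
All 3 vertices on the smaller side are matched.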